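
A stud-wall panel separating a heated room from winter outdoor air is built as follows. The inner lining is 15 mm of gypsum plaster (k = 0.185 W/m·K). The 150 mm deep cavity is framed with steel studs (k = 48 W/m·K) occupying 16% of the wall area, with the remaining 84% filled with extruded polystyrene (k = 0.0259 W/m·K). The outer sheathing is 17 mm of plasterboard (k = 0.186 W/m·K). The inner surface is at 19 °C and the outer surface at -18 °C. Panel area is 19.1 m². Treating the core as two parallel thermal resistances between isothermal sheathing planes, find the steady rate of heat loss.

Q ≈ 3680 W

Sheathing layers in series; stud and cavity paths in parallel between them.
R_inner = 0.015/(0.185×19.1) = 0.004245 K/W
R_stud  = 0.15/(48×0.16×19.1) = 0.001023 K/W
R_cav   = 0.15/(0.0259×0.84×19.1) = 0.361 K/W
1/R_core = 1/R_stud + 1/R_cav → R_core = 0.00102 K/W
R_outer = 0.017/(0.186×19.1) = 0.004785 K/W
R_total = 0.01005 K/W
Q = ΔT/R_total = 37/0.01005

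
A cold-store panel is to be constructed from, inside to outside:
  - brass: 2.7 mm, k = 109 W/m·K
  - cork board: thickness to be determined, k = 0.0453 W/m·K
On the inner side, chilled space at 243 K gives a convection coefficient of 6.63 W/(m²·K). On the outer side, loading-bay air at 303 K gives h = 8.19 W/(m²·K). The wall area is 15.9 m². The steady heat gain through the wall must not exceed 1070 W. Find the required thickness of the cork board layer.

L ≈ 28 mm

Treating each layer as a thermal resistance in series:
R_inner film = 1/(h_i·A) = 1/(6.63×15.9) = 0.009486 K/W
R_brass = L/(kA) = 0.0027/(109×15.9) = 1.558×10^-6 K/W
R_outer film = 1/(h_o·A) = 1/(8.19×15.9) = 0.007679 K/W
Sum of the known resistances R_other = 0.01717 K/W
Required total resistance R_tot = ΔT/Q_allow = 60/1070 = 0.05607 K/W
R_cork board = R_tot − R_other = 0.03891 K/W
L = R·k·A = 0.03891×0.0453×15.9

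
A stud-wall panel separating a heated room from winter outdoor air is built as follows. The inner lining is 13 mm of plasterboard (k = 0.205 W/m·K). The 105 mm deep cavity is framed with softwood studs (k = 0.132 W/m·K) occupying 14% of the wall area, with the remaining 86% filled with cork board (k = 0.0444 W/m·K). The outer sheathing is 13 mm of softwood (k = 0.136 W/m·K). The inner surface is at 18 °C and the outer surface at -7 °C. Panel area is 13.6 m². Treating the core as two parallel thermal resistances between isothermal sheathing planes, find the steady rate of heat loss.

Sheathing layers in series; stud and cavity paths in parallel between them.
R_inner = 0.013/(0.205×13.6) = 0.004663 K/W
R_stud  = 0.105/(0.132×0.14×13.6) = 0.4178 K/W
R_cav   = 0.105/(0.0444×0.86×13.6) = 0.2022 K/W
1/R_core = 1/R_stud + 1/R_cav → R_core = 0.1363 K/W
R_outer = 0.013/(0.136×13.6) = 0.007029 K/W
R_total = 0.1479 K/W
Q = ΔT/R_total = 25/0.1479

Q ≈ 169 W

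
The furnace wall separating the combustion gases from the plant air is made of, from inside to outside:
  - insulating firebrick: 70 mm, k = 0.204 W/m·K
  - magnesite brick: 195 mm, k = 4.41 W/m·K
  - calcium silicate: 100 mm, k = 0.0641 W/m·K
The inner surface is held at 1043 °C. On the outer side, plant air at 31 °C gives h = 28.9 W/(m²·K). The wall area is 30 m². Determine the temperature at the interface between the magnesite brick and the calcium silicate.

Using the resistance-network approach (series):
R_insulating firebrick = L/(kA) = 0.07/(0.204×30) = 0.01144 K/W
R_magnesite brick = L/(kA) = 0.195/(4.41×30) = 0.001474 K/W
R_calcium silicate = L/(kA) = 0.1/(0.0641×30) = 0.052 K/W
R_outer film = 1/(h_o·A) = 1/(28.9×30) = 0.001153 K/W
R_total = 0.06607 K/W;  Q = ΔT/R_total = 1012/0.06607 = 15320 W
T_interface = T_inner − Q·ΣR(inner→interface) = 1043 − 15300×0.01291

T ≈ 845 °C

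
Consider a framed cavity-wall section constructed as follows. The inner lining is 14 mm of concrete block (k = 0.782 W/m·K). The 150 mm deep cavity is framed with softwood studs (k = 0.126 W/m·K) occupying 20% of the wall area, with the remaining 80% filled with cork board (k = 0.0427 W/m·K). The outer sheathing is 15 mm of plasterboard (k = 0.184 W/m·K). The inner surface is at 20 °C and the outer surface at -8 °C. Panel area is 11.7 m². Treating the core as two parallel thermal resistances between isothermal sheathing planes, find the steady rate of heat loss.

Sheathing layers in series; stud and cavity paths in parallel between them.
R_inner = 0.014/(0.782×11.7) = 0.00153 K/W
R_stud  = 0.15/(0.126×0.2×11.7) = 0.5088 K/W
R_cav   = 0.15/(0.0427×0.8×11.7) = 0.3753 K/W
1/R_core = 1/R_stud + 1/R_cav → R_core = 0.216 K/W
R_outer = 0.015/(0.184×11.7) = 0.006968 K/W
R_total = 0.2245 K/W
Q = ΔT/R_total = 28/0.2245

Q ≈ 125 W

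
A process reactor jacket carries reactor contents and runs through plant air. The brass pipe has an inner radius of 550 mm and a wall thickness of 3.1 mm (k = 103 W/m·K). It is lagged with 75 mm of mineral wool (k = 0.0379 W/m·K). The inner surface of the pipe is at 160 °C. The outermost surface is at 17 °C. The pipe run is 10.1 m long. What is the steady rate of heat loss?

Radial resistances (cylindrical: R_cond = ln(r_o/r_i)/(2πkL), R_conv = 1/(h·2πrL)):
R_brass pipe wall = ln(553.1/550)/(2π×103×10.1) = 8.599×10^-7 K/W
R_mineral wool = ln(628.1/553.1)/(2π×0.0379×10.1) = 0.05287 K/W
R_total = 0.05287 K/W
Q = ΔT/R_total = 143/0.05287

Q ≈ 2700 W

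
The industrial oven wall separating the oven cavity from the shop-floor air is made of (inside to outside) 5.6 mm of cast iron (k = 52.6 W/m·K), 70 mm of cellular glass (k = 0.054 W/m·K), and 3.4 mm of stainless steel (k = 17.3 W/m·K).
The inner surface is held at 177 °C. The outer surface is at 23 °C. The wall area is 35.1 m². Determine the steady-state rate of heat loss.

Q ≈ 4170 W

Using the resistance-network approach (series):
R_cast iron = L/(kA) = 0.0056/(52.6×35.1) = 3.033×10^-6 K/W
R_cellular glass = L/(kA) = 0.07/(0.054×35.1) = 0.03693 K/W
R_stainless steel = L/(kA) = 0.0034/(17.3×35.1) = 5.599×10^-6 K/W
R_total = 0.03694 K/W
Q = ΔT / R_total = 154 / 0.03694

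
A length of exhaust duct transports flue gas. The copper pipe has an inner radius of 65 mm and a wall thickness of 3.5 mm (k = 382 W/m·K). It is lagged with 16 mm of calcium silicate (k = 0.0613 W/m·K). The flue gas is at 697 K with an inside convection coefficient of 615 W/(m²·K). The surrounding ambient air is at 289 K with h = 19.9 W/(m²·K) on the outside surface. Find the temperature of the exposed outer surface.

T ≈ 349 K

Treating each annulus and film as a series resistance:
R_inner film = 1/(h_i·2πr₁L) = 1/(615×2π×0.065×1) = 0.003981 K/W
R_copper pipe wall = ln(68.5/65)/(2π×382×1) = 2.185×10^-5 K/W
R_calcium silicate = ln(84.5/68.5)/(2π×0.0613×1) = 0.545 K/W
R_outer film = 1/(h_o·2πr_oL) = 1/(19.9×2π×0.0845×1) = 0.09465 K/W
R_total = 0.6437 K/W
Q = ΔT/R_total = 408/0.6437
Q = 634 W/m
T_interface = T_inner − Q·ΣR(inner→interface) = 697 − 634×0.549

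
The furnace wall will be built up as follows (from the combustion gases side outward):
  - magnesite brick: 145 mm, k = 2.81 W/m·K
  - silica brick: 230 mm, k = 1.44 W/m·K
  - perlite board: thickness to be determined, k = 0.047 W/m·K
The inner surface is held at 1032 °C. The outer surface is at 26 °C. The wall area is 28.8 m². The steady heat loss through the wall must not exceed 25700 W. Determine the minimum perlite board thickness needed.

Series thermal resistances:
R_magnesite brick = L/(kA) = 0.145/(2.81×28.8) = 0.001792 K/W
R_silica brick = L/(kA) = 0.23/(1.44×28.8) = 0.005546 K/W
Sum of the known resistances R_other = 0.007338 K/W
Required total resistance R_tot = ΔT/Q_allow = 1006/25700 = 0.03914 K/W
R_perlite board = R_tot − R_other = 0.03181 K/W
L = R·k·A = 0.03181×0.047×28.8

L ≈ 43.1 mm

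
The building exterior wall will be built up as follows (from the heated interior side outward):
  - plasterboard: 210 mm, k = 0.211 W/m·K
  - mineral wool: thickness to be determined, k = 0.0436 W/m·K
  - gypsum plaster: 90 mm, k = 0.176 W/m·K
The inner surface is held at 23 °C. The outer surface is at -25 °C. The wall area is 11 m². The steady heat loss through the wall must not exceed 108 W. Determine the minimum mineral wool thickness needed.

L ≈ 147 mm

Model the wall as resistances in series:
R_plasterboard = L/(kA) = 0.21/(0.211×11) = 0.09048 K/W
R_gypsum plaster = L/(kA) = 0.09/(0.176×11) = 0.04649 K/W
Sum of the known resistances R_other = 0.137 K/W
Required total resistance R_tot = ΔT/Q_allow = 48/108 = 0.4444 K/W
R_mineral wool = R_tot − R_other = 0.3075 K/W
L = R·k·A = 0.3075×0.0436×11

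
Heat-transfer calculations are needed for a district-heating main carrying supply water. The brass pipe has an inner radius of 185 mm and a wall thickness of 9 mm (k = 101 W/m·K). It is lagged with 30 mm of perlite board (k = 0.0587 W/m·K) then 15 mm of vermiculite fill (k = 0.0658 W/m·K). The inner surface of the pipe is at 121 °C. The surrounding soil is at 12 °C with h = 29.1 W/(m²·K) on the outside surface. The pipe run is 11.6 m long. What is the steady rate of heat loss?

Treating each annulus and film as a series resistance:
R_brass pipe wall = ln(194/185)/(2π×101×11.6) = 6.453×10^-6 K/W
R_perlite board = ln(224/194)/(2π×0.0587×11.6) = 0.03361 K/W
R_vermiculite fill = ln(239/224)/(2π×0.0658×11.6) = 0.01352 K/W
R_outer film = 1/(h_o·2πr_oL) = 1/(29.1×2π×0.239×11.6) = 0.001973 K/W
R_total = 0.0491 K/W
Q = ΔT/R_total = 109/0.0491

Q ≈ 2220 W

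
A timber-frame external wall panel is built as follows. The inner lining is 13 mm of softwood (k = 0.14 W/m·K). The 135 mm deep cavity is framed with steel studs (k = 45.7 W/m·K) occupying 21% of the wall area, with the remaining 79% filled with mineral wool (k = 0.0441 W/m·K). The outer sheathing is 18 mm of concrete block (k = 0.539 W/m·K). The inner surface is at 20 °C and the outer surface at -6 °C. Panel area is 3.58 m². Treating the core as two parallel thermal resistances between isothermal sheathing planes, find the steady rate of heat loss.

Sheathing layers in series; stud and cavity paths in parallel between them.
R_inner = 0.013/(0.14×3.58) = 0.02594 K/W
R_stud  = 0.135/(45.7×0.21×3.58) = 0.003929 K/W
R_cav   = 0.135/(0.0441×0.79×3.58) = 1.082 K/W
1/R_core = 1/R_stud + 1/R_cav → R_core = 0.003915 K/W
R_outer = 0.018/(0.539×3.58) = 0.009328 K/W
R_total = 0.03918 K/W
Q = ΔT/R_total = 26/0.03918

Q ≈ 664 W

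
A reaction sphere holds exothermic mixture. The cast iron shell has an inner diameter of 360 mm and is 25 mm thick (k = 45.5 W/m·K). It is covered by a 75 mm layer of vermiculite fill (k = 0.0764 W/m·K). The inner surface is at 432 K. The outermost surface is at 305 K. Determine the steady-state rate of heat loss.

Each spherical layer contributes R = (1/r_i − 1/r_o)/(4πk):
R_cast iron shell = (1/0.18 − 1/0.205)/(4π×45.5) = 0.001185 K/W
R_vermiculite fill = (1/0.205 − 1/0.28)/(4π×0.0764) = 1.361 K/W
R_total = 1.362 K/W
Q = ΔT/R_total = 127/1.362

Q ≈ 93.2 W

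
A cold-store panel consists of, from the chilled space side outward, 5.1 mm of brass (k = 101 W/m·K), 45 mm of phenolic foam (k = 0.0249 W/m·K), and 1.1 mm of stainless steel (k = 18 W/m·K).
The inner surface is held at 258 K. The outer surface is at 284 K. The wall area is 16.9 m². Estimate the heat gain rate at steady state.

Series thermal resistances:
R_brass = L/(kA) = 0.0051/(101×16.9) = 2.988×10^-6 K/W
R_phenolic foam = L/(kA) = 0.045/(0.0249×16.9) = 0.1069 K/W
R_stainless steel = L/(kA) = 0.0011/(18×16.9) = 3.616×10^-6 K/W
R_total = 0.1069 K/W
Q = ΔT / R_total = 26 / 0.1069

Q ≈ 243 W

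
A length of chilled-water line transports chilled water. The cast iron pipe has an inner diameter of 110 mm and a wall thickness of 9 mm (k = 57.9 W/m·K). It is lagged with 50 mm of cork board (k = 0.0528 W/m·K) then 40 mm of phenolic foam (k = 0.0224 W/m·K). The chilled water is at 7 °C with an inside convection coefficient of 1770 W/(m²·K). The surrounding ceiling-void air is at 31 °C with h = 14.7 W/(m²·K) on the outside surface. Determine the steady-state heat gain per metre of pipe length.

Per-layer cylindrical resistances, series-summed:
R_inner film = 1/(h_i·2πr₁L) = 1/(1770×2π×0.055×1) = 0.001635 K/W
R_cast iron pipe wall = ln(64/55)/(2π×57.9×1) = 4.166×10^-4 K/W
R_cork board = ln(114/64)/(2π×0.0528×1) = 1.74 K/W
R_phenolic foam = ln(154/114)/(2π×0.0224×1) = 2.137 K/W
R_outer film = 1/(h_o·2πr_oL) = 1/(14.7×2π×0.154×1) = 0.0703 K/W
R_total = 3.949 K/W
Q = ΔT/R_total = 24/3.949

q′ ≈ 6.08 W/m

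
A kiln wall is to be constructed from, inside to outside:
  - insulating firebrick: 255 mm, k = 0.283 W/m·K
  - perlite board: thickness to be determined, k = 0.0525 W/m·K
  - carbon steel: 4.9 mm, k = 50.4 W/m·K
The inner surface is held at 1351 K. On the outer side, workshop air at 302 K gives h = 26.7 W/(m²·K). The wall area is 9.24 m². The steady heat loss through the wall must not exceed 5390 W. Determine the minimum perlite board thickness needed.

L ≈ 45.1 mm

Using the resistance-network approach (series):
R_insulating firebrick = L/(kA) = 0.255/(0.283×9.24) = 0.09752 K/W
R_carbon steel = L/(kA) = 0.0049/(50.4×9.24) = 1.052×10^-5 K/W
R_outer film = 1/(h_o·A) = 1/(26.7×9.24) = 0.004053 K/W
Sum of the known resistances R_other = 0.1016 K/W
Required total resistance R_tot = ΔT/Q_allow = 1049/5390 = 0.1946 K/W
R_perlite board = R_tot − R_other = 0.09304 K/W
L = R·k·A = 0.09304×0.0525×9.24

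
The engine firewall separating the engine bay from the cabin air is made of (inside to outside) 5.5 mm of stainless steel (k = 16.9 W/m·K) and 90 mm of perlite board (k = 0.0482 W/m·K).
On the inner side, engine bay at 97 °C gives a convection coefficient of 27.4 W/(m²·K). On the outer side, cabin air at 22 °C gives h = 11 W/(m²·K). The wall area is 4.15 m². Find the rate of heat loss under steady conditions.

Q ≈ 156 W

Series thermal resistances:
R_inner film = 1/(h_i·A) = 1/(27.4×4.15) = 0.008794 K/W
R_stainless steel = L/(kA) = 0.0055/(16.9×4.15) = 7.842×10^-5 K/W
R_perlite board = L/(kA) = 0.09/(0.0482×4.15) = 0.4499 K/W
R_outer film = 1/(h_o·A) = 1/(11×4.15) = 0.02191 K/W
R_total = 0.4807 K/W
Q = ΔT / R_total = 75 / 0.4807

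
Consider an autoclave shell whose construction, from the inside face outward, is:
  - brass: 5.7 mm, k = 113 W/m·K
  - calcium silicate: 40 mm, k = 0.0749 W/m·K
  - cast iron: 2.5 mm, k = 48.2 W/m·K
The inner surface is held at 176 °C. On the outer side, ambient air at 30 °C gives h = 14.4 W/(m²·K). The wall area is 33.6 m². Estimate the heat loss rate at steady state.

Series thermal resistances:
R_brass = L/(kA) = 0.0057/(113×33.6) = 1.501×10^-6 K/W
R_calcium silicate = L/(kA) = 0.04/(0.0749×33.6) = 0.01589 K/W
R_cast iron = L/(kA) = 0.0025/(48.2×33.6) = 1.544×10^-6 K/W
R_outer film = 1/(h_o·A) = 1/(14.4×33.6) = 0.002067 K/W
R_total = 0.01796 K/W
Q = ΔT / R_total = 146 / 0.01796

Q ≈ 8130 W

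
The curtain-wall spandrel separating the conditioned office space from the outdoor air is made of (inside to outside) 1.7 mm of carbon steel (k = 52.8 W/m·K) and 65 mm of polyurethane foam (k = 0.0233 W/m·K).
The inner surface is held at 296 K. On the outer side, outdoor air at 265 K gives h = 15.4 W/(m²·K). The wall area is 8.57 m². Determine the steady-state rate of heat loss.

Series thermal resistances:
R_carbon steel = L/(kA) = 0.0017/(52.8×8.57) = 3.757×10^-6 K/W
R_polyurethane foam = L/(kA) = 0.065/(0.0233×8.57) = 0.3255 K/W
R_outer film = 1/(h_o·A) = 1/(15.4×8.57) = 0.007577 K/W
R_total = 0.3331 K/W
Q = ΔT / R_total = 31 / 0.3331

Q ≈ 93.1 W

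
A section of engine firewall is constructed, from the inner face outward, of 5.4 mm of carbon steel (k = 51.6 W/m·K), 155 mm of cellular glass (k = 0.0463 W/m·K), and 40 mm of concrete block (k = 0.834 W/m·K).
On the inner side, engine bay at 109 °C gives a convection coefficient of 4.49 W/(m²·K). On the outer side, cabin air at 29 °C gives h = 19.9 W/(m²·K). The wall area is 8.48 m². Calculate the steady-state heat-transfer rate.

Thermal resistances in series:
R_inner film = 1/(h_i·A) = 1/(4.49×8.48) = 0.02626 K/W
R_carbon steel = L/(kA) = 0.0054/(51.6×8.48) = 1.234×10^-5 K/W
R_cellular glass = L/(kA) = 0.155/(0.0463×8.48) = 0.3948 K/W
R_concrete block = L/(kA) = 0.04/(0.834×8.48) = 0.005656 K/W
R_outer film = 1/(h_o·A) = 1/(19.9×8.48) = 0.005926 K/W
R_total = 0.4326 K/W
Q = ΔT / R_total = 80 / 0.4326

Q ≈ 185 W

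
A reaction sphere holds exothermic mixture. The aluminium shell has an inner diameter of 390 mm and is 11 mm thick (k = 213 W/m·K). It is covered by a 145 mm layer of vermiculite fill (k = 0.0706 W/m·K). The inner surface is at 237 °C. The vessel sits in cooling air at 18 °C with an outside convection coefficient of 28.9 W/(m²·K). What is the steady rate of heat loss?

Q ≈ 95.9 W

Each spherical layer contributes R = (1/r_i − 1/r_o)/(4πk):
R_aluminium shell = (1/0.195 − 1/0.206)/(4π×213) = 1.023×10^-4 K/W
R_vermiculite fill = (1/0.206 − 1/0.351)/(4π×0.0706) = 2.26 K/W
R_outer film = 1/(h·4πr_o²) = 1/(28.9×4π×0.351²) = 0.02235 K/W
R_total = 2.283 K/W
Q = ΔT/R_total = 219/2.283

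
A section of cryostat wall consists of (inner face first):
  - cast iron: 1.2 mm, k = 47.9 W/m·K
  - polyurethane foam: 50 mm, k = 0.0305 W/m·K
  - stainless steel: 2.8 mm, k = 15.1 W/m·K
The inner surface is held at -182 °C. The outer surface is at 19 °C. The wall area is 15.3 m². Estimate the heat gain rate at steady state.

Q ≈ 1880 W

Thermal resistances in series:
R_cast iron = L/(kA) = 0.0012/(47.9×15.3) = 1.637×10^-6 K/W
R_polyurethane foam = L/(kA) = 0.05/(0.0305×15.3) = 0.1071 K/W
R_stainless steel = L/(kA) = 0.0028/(15.1×15.3) = 1.212×10^-5 K/W
R_total = 0.1072 K/W
Q = ΔT / R_total = 201 / 0.1072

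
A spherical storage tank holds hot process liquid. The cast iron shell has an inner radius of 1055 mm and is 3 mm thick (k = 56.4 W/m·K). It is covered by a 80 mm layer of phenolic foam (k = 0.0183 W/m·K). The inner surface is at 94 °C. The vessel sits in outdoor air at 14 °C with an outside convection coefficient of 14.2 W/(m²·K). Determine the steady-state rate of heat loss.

Spherical conduction: R = (1/r_in − 1/r_out)/(4πk) per layer; series-sum.
R_cast iron shell = (1/1.055 − 1/1.058)/(4π×56.4) = 3.792×10^-6 K/W
R_phenolic foam = (1/1.058 − 1/1.138)/(4π×0.0183) = 0.2889 K/W
R_outer film = 1/(h·4πr_o²) = 1/(14.2×4π×1.138²) = 0.004327 K/W
R_total = 0.2933 K/W
Q = ΔT/R_total = 80/0.2933

Q ≈ 273 W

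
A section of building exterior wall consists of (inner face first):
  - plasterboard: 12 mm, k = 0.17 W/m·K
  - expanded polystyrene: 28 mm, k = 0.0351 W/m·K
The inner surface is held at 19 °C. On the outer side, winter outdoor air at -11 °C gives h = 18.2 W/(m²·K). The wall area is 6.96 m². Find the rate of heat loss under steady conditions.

Q ≈ 226 W

Using the resistance-network approach (series):
R_plasterboard = L/(kA) = 0.012/(0.17×6.96) = 0.01014 K/W
R_expanded polystyrene = L/(kA) = 0.028/(0.0351×6.96) = 0.1146 K/W
R_outer film = 1/(h_o·A) = 1/(18.2×6.96) = 0.007894 K/W
R_total = 0.1327 K/W
Q = ΔT / R_total = 30 / 0.1327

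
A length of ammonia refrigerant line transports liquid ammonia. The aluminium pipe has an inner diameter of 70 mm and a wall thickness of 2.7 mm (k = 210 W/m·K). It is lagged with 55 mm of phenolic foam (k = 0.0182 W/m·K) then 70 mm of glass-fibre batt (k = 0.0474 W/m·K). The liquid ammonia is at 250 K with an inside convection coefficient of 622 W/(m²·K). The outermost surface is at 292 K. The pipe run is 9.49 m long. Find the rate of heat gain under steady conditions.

Q ≈ 40.8 W

Treating each annulus and film as a series resistance:
R_inner film = 1/(h_i·2πr₁L) = 1/(622×2π×0.035×9.49) = 7.704×10^-4 K/W
R_aluminium pipe wall = ln(37.7/35)/(2π×210×9.49) = 5.935×10^-6 K/W
R_phenolic foam = ln(92.7/37.7)/(2π×0.0182×9.49) = 0.8291 K/W
R_glass-fibre batt = ln(162.7/92.7)/(2π×0.0474×9.49) = 0.199 K/W
R_total = 1.029 K/W
Q = ΔT/R_total = 42/1.029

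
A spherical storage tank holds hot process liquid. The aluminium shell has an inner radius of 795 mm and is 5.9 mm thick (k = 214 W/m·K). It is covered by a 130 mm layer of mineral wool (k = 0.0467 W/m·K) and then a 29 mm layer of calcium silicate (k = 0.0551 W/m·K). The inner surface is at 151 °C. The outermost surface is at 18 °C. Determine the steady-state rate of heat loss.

Q ≈ 387 W

For a spherical shell R = (1/r₁ − 1/r₂)/(4πk); film R = 1/(h·4πr²). In series:
R_aluminium shell = (1/0.795 − 1/0.8009)/(4π×214) = 3.446×10^-6 K/W
R_mineral wool = (1/0.8009 − 1/0.9309)/(4π×0.0467) = 0.2971 K/W
R_calcium silicate = (1/0.9309 − 1/0.9599)/(4π×0.0551) = 0.04687 K/W
R_total = 0.344 K/W
Q = ΔT/R_total = 133/0.344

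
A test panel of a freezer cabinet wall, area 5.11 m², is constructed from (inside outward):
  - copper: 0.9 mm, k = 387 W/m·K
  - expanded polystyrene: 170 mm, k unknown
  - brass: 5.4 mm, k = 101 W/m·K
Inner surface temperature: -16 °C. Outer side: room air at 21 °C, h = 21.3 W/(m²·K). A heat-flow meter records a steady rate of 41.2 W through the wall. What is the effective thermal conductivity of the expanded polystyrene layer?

k ≈ 0.0374 W/(m·K)

Series thermal resistances:
R_copper = L/(kA) = 0.0009/(387×5.11) = 4.551×10^-7 K/W
R_brass = L/(kA) = 0.0054/(101×5.11) = 1.046×10^-5 K/W
R_outer film = 1/(h_o·A) = 1/(21.3×5.11) = 0.009188 K/W
Sum of known resistances R_other = 0.009198 K/W
Total R = ΔT/Q = 37/41.2 = 0.8981 K/W
R_expanded polystyrene = R_total − R_other = 0.8889 K/W
k = L/(R·A) = 0.17/(0.8889×5.11)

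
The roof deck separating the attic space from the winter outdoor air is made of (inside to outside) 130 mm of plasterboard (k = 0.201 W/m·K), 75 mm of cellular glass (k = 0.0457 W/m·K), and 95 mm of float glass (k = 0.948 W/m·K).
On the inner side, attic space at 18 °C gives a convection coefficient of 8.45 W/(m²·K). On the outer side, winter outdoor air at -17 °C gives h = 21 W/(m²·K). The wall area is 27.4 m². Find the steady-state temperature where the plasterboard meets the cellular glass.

Model the wall as resistances in series:
R_inner film = 1/(h_i·A) = 1/(8.45×27.4) = 0.004319 K/W
R_plasterboard = L/(kA) = 0.13/(0.201×27.4) = 0.0236 K/W
R_cellular glass = L/(kA) = 0.075/(0.0457×27.4) = 0.0599 K/W
R_float glass = L/(kA) = 0.095/(0.948×27.4) = 0.003657 K/W
R_outer film = 1/(h_o·A) = 1/(21×27.4) = 0.001738 K/W
R_total = 0.09321 K/W;  Q = ΔT/R_total = 35/0.09321 = 375.5 W
T_interface = T_inner − Q·ΣR(inner→interface) = 18 − 375×0.02792

T ≈ 7.52 °C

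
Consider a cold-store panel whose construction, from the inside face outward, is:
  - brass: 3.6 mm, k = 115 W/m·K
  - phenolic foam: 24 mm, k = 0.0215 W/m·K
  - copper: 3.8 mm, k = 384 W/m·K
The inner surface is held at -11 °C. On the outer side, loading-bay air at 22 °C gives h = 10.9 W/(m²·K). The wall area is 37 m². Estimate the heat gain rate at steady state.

Series thermal resistances:
R_brass = L/(kA) = 0.0036/(115×37) = 8.461×10^-7 K/W
R_phenolic foam = L/(kA) = 0.024/(0.0215×37) = 0.03017 K/W
R_copper = L/(kA) = 0.0038/(384×37) = 2.675×10^-7 K/W
R_outer film = 1/(h_o·A) = 1/(10.9×37) = 0.00248 K/W
R_total = 0.03265 K/W
Q = ΔT / R_total = 33 / 0.03265

Q ≈ 1010 W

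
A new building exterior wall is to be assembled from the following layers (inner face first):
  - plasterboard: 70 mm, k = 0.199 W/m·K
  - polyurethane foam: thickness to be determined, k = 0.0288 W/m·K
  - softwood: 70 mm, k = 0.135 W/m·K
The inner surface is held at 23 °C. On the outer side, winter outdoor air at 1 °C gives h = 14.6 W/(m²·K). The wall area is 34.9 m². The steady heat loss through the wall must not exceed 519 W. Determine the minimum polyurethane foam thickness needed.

Series thermal resistances:
R_plasterboard = L/(kA) = 0.07/(0.199×34.9) = 0.01008 K/W
R_softwood = L/(kA) = 0.07/(0.135×34.9) = 0.01486 K/W
R_outer film = 1/(h_o·A) = 1/(14.6×34.9) = 0.001963 K/W
Sum of the known resistances R_other = 0.0269 K/W
Required total resistance R_tot = ΔT/Q_allow = 22/519 = 0.04239 K/W
R_polyurethane foam = R_tot − R_other = 0.01549 K/W
L = R·k·A = 0.01549×0.0288×34.9

L ≈ 15.6 mm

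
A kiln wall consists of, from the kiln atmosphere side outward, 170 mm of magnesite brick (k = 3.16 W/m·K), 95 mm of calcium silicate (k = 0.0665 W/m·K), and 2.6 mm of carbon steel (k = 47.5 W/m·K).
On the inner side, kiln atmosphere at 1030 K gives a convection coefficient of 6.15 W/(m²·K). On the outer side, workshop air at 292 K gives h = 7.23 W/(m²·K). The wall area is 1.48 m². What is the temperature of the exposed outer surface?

Series thermal resistances:
R_inner film = 1/(h_i·A) = 1/(6.15×1.48) = 0.1099 K/W
R_magnesite brick = L/(kA) = 0.17/(3.16×1.48) = 0.03635 K/W
R_calcium silicate = L/(kA) = 0.095/(0.0665×1.48) = 0.9653 K/W
R_carbon steel = L/(kA) = 0.0026/(47.5×1.48) = 3.698×10^-5 K/W
R_outer film = 1/(h_o·A) = 1/(7.23×1.48) = 0.09345 K/W
R_total = 1.205 K/W;  Q = ΔT/R_total = 738/1.205 = 612.5 W
T_interface = T_inner − Q·ΣR(inner→interface) = 1030 − 612×1.112

T ≈ 349 K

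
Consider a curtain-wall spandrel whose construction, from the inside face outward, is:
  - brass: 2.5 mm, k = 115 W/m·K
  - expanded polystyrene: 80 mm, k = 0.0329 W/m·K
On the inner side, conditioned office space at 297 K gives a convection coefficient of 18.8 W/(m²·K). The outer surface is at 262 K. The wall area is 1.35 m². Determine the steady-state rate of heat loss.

Q ≈ 19 W

Using the resistance-network approach (series):
R_inner film = 1/(h_i·A) = 1/(18.8×1.35) = 0.0394 K/W
R_brass = L/(kA) = 0.0025/(115×1.35) = 1.61×10^-5 K/W
R_expanded polystyrene = L/(kA) = 0.08/(0.0329×1.35) = 1.801 K/W
R_total = 1.841 K/W
Q = ΔT / R_total = 35 / 1.841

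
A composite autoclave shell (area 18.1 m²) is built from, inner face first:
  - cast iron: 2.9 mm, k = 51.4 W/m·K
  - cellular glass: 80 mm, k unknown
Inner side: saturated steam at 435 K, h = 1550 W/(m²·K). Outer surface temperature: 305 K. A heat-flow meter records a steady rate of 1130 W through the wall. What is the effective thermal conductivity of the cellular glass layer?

Treating each layer as a thermal resistance in series:
R_inner film = 1/(h_i·A) = 1/(1550×18.1) = 3.564×10^-5 K/W
R_cast iron = L/(kA) = 0.0029/(51.4×18.1) = 3.117×10^-6 K/W
Sum of known resistances R_other = 3.876×10^-5 K/W
Total R = ΔT/Q = 130/1130 = 0.115 K/W
R_cellular glass = R_total − R_other = 0.115 K/W
k = L/(R·A) = 0.08/(0.115×18.1)

k ≈ 0.0384 W/(m·K)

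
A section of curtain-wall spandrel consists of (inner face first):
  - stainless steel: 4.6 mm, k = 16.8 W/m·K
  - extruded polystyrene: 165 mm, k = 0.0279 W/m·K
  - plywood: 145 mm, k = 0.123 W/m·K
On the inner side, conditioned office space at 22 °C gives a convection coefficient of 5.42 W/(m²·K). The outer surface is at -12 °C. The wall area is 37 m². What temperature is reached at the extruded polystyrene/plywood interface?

Model the wall as resistances in series:
R_inner film = 1/(h_i·A) = 1/(5.42×37) = 0.004987 K/W
R_stainless steel = L/(kA) = 0.0046/(16.8×37) = 7.4×10^-6 K/W
R_extruded polystyrene = L/(kA) = 0.165/(0.0279×37) = 0.1598 K/W
R_plywood = L/(kA) = 0.145/(0.123×37) = 0.03186 K/W
R_total = 0.1967 K/W;  Q = ΔT/R_total = 34/0.1967 = 172.9 W
T_interface = T_inner − Q·ΣR(inner→interface) = 22 − 173×0.1648

T ≈ -6.49 °C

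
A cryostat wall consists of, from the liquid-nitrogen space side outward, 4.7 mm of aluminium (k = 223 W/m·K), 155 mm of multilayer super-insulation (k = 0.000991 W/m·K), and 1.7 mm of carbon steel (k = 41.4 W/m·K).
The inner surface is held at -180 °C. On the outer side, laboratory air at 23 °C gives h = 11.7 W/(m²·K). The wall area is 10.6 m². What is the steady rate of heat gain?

Q ≈ 13.8 W

Treating each layer as a thermal resistance in series:
R_aluminium = L/(kA) = 0.0047/(223×10.6) = 1.988×10^-6 K/W
R_multilayer super-insulation = L/(kA) = 0.155/(0.000991×10.6) = 14.76 K/W
R_carbon steel = L/(kA) = 0.0017/(41.4×10.6) = 3.874×10^-6 K/W
R_outer film = 1/(h_o·A) = 1/(11.7×10.6) = 0.008063 K/W
R_total = 14.76 K/W
Q = ΔT / R_total = 203 / 14.76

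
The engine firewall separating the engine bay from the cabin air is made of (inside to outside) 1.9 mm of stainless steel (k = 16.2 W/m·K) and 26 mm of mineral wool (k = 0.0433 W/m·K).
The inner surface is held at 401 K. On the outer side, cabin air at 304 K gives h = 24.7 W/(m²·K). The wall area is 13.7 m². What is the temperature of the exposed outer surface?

T ≈ 310 K

Treating each layer as a thermal resistance in series:
R_stainless steel = L/(kA) = 0.0019/(16.2×13.7) = 8.561×10^-6 K/W
R_mineral wool = L/(kA) = 0.026/(0.0433×13.7) = 0.04383 K/W
R_outer film = 1/(h_o·A) = 1/(24.7×13.7) = 0.002955 K/W
R_total = 0.04679 K/W;  Q = ΔT/R_total = 97/0.04679 = 2073 W
T_interface = T_inner − Q·ΣR(inner→interface) = 401 − 2070×0.04384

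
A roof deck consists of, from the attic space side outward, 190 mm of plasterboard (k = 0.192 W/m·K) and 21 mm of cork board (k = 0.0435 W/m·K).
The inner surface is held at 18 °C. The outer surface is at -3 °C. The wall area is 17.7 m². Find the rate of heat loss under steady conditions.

Model the wall as resistances in series:
R_plasterboard = L/(kA) = 0.19/(0.192×17.7) = 0.05591 K/W
R_cork board = L/(kA) = 0.021/(0.0435×17.7) = 0.02727 K/W
R_total = 0.08318 K/W
Q = ΔT / R_total = 21 / 0.08318

Q ≈ 252 W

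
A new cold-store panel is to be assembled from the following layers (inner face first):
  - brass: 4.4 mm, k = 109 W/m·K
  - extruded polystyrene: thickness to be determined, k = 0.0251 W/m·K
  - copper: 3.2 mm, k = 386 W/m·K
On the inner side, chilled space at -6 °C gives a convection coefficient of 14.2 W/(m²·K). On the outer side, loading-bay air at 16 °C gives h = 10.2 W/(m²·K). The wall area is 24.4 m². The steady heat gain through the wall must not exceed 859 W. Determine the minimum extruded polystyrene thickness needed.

Series thermal resistances:
R_inner film = 1/(h_i·A) = 1/(14.2×24.4) = 0.002886 K/W
R_brass = L/(kA) = 0.0044/(109×24.4) = 1.654×10^-6 K/W
R_copper = L/(kA) = 0.0032/(386×24.4) = 3.398×10^-7 K/W
R_outer film = 1/(h_o·A) = 1/(10.2×24.4) = 0.004018 K/W
Sum of the known resistances R_other = 0.006906 K/W
Required total resistance R_tot = ΔT/Q_allow = 22/859 = 0.02561 K/W
R_extruded polystyrene = R_tot − R_other = 0.01871 K/W
L = R·k·A = 0.01871×0.0251×24.4

L ≈ 11.5 mm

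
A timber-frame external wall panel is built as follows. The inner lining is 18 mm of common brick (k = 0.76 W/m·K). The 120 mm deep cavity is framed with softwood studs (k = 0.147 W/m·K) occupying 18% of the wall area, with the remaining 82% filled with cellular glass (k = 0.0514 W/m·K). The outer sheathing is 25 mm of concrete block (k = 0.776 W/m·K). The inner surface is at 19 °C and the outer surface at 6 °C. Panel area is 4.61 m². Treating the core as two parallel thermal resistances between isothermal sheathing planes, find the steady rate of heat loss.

Q ≈ 33.2 W

Sheathing layers in series; stud and cavity paths in parallel between them.
R_inner = 0.018/(0.76×4.61) = 0.005138 K/W
R_stud  = 0.12/(0.147×0.18×4.61) = 0.9838 K/W
R_cav   = 0.12/(0.0514×0.82×4.61) = 0.6176 K/W
1/R_core = 1/R_stud + 1/R_cav → R_core = 0.3794 K/W
R_outer = 0.025/(0.776×4.61) = 0.006988 K/W
R_total = 0.3915 K/W
Q = ΔT/R_total = 13/0.3915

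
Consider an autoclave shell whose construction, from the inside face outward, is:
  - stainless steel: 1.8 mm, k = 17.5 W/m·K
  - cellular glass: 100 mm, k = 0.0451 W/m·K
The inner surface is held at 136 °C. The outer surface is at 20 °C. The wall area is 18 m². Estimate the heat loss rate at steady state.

Q ≈ 942 W

Series thermal resistances:
R_stainless steel = L/(kA) = 0.0018/(17.5×18) = 5.714×10^-6 K/W
R_cellular glass = L/(kA) = 0.1/(0.0451×18) = 0.1232 K/W
R_total = 0.1232 K/W
Q = ΔT / R_total = 116 / 0.1232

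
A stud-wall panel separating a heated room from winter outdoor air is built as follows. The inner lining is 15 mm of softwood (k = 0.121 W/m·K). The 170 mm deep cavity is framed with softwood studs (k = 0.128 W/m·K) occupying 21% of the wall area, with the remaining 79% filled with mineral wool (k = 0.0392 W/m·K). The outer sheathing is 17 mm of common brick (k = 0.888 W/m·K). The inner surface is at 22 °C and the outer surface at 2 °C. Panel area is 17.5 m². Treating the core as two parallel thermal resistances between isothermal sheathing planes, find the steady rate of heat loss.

Sheathing layers in series; stud and cavity paths in parallel between them.
R_inner = 0.015/(0.121×17.5) = 0.007084 K/W
R_stud  = 0.17/(0.128×0.21×17.5) = 0.3614 K/W
R_cav   = 0.17/(0.0392×0.79×17.5) = 0.3137 K/W
1/R_core = 1/R_stud + 1/R_cav → R_core = 0.1679 K/W
R_outer = 0.017/(0.888×17.5) = 0.001094 K/W
R_total = 0.1761 K/W
Q = ΔT/R_total = 20/0.1761

Q ≈ 114 W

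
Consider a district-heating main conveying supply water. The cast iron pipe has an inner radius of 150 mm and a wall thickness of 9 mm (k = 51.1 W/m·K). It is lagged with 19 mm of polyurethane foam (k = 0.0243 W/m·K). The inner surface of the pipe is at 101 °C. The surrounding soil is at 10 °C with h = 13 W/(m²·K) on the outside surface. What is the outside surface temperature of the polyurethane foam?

T ≈ 17.7 °C

For a radial system each layer contributes R = ln(r_out/r_in)/(2πkL); films add R = 1/(hA).
R_cast iron pipe wall = ln(159/150)/(2π×51.1×1) = 1.815×10^-4 K/W
R_polyurethane foam = ln(178/159)/(2π×0.0243×1) = 0.7393 K/W
R_outer film = 1/(h_o·2πr_oL) = 1/(13×2π×0.178×1) = 0.06878 K/W
R_total = 0.8083 K/W
Q = ΔT/R_total = 91/0.8083
Q = 113 W/m
T_interface = T_inner − Q·ΣR(inner→interface) = 101 − 113×0.7395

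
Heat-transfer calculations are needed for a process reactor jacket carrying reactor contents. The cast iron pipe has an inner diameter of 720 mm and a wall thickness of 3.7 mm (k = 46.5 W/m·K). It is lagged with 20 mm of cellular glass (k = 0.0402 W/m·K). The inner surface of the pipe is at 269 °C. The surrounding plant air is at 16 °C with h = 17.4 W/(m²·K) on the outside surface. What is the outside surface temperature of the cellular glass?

T ≈ 41.6 °C

Cylindrical conduction, so R = ln(r₂/r₁)/(2πkL) per layer, in series:
R_cast iron pipe wall = ln(363.7/360)/(2π×46.5×1) = 3.5×10^-5 K/W
R_cellular glass = ln(383.7/363.7)/(2π×0.0402×1) = 0.2119 K/W
R_outer film = 1/(h_o·2πr_oL) = 1/(17.4×2π×0.3837×1) = 0.02384 K/W
R_total = 0.2358 K/W
Q = ΔT/R_total = 253/0.2358
Q = 1070 W/m
T_interface = T_inner − Q·ΣR(inner→interface) = 269 − 1070×0.212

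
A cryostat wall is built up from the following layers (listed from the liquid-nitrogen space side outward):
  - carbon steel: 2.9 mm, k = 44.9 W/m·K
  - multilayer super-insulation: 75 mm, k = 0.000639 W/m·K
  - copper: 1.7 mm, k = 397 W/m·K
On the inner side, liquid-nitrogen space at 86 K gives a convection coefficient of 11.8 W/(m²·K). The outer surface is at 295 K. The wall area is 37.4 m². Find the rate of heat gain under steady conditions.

Thermal resistances in series:
R_inner film = 1/(h_i·A) = 1/(11.8×37.4) = 0.002266 K/W
R_carbon steel = L/(kA) = 0.0029/(44.9×37.4) = 1.727×10^-6 K/W
R_multilayer super-insulation = L/(kA) = 0.075/(0.000639×37.4) = 3.138 K/W
R_copper = L/(kA) = 0.0017/(397×37.4) = 1.145×10^-7 K/W
R_total = 3.141 K/W
Q = ΔT / R_total = 209 / 3.141

Q ≈ 66.5 W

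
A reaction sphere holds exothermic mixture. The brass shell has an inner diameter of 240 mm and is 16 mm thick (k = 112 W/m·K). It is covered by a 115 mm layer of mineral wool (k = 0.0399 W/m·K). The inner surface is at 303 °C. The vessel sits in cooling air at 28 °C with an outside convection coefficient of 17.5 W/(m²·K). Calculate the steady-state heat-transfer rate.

Each spherical layer contributes R = (1/r_i − 1/r_o)/(4πk):
R_brass shell = (1/0.12 − 1/0.136)/(4π×112) = 6.966×10^-4 K/W
R_mineral wool = (1/0.136 − 1/0.251)/(4π×0.0399) = 6.719 K/W
R_outer film = 1/(h·4πr_o²) = 1/(17.5×4π×0.251²) = 0.07218 K/W
R_total = 6.792 K/W
Q = ΔT/R_total = 275/6.792

Q ≈ 40.5 W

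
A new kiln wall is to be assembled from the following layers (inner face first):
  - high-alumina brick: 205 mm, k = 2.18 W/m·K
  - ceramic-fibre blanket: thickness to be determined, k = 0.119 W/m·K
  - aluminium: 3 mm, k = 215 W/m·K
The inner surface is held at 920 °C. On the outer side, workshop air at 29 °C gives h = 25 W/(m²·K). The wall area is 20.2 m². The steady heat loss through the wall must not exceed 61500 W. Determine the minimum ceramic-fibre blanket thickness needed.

L ≈ 18.9 mm

Thermal resistances in series:
R_high-alumina brick = L/(kA) = 0.205/(2.18×20.2) = 0.004655 K/W
R_aluminium = L/(kA) = 0.003/(215×20.2) = 6.908×10^-7 K/W
R_outer film = 1/(h_o·A) = 1/(25×20.2) = 0.00198 K/W
Sum of the known resistances R_other = 0.006636 K/W
Required total resistance R_tot = ΔT/Q_allow = 891/61500 = 0.01449 K/W
R_ceramic-fibre blanket = R_tot − R_other = 0.007852 K/W
L = R·k·A = 0.007852×0.119×20.2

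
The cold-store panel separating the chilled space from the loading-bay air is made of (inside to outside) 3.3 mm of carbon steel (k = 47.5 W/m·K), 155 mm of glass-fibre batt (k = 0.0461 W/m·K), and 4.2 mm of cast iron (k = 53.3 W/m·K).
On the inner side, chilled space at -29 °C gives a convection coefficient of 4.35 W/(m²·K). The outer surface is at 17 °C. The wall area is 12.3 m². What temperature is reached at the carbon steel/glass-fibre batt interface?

Series thermal resistances:
R_inner film = 1/(h_i·A) = 1/(4.35×12.3) = 0.01869 K/W
R_carbon steel = L/(kA) = 0.0033/(47.5×12.3) = 5.648×10^-6 K/W
R_glass-fibre batt = L/(kA) = 0.155/(0.0461×12.3) = 0.2734 K/W
R_cast iron = L/(kA) = 0.0042/(53.3×12.3) = 6.406×10^-6 K/W
R_total = 0.2921 K/W;  Q = ΔT/R_total = 46/0.2921 = 157.5 W
T_interface = T_inner + Q·ΣR(inner→interface) = -29 + 158×0.0187

T ≈ -26.1 °C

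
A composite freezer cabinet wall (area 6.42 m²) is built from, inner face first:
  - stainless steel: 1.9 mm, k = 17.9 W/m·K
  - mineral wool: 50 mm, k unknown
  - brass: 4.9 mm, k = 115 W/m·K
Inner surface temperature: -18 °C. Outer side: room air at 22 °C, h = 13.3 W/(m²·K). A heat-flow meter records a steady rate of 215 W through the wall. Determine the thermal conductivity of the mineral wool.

k ≈ 0.0447 W/(m·K)

Thermal resistances in series:
R_stainless steel = L/(kA) = 0.0019/(17.9×6.42) = 1.653×10^-5 K/W
R_brass = L/(kA) = 0.0049/(115×6.42) = 6.637×10^-6 K/W
R_outer film = 1/(h_o·A) = 1/(13.3×6.42) = 0.01171 K/W
Sum of known resistances R_other = 0.01173 K/W
Total R = ΔT/Q = 40/215 = 0.186 K/W
R_mineral wool = R_total − R_other = 0.1743 K/W
k = L/(R·A) = 0.05/(0.1743×6.42)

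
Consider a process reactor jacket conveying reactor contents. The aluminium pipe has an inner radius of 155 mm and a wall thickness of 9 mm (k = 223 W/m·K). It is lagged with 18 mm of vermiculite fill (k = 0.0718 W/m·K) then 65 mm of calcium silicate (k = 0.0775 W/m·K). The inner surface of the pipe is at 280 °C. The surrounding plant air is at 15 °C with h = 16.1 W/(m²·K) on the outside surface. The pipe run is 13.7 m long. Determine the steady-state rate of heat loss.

Q ≈ 4040 W

Per-layer cylindrical resistances, series-summed:
R_aluminium pipe wall = ln(164/155)/(2π×223×13.7) = 2.94×10^-6 K/W
R_vermiculite fill = ln(182/164)/(2π×0.0718×13.7) = 0.01685 K/W
R_calcium silicate = ln(247/182)/(2π×0.0775×13.7) = 0.04578 K/W
R_outer film = 1/(h_o·2πr_oL) = 1/(16.1×2π×0.247×13.7) = 0.002921 K/W
R_total = 0.06555 K/W
Q = ΔT/R_total = 265/0.06555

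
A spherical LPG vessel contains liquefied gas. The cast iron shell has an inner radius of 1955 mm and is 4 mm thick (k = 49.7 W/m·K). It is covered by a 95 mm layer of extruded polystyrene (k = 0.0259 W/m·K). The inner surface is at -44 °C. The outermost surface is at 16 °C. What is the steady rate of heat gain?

Spherical conduction: R = (1/r_in − 1/r_out)/(4πk) per layer; series-sum.
R_cast iron shell = (1/1.955 − 1/1.959)/(4π×49.7) = 1.672×10^-6 K/W
R_extruded polystyrene = (1/1.959 − 1/2.054)/(4π×0.0259) = 0.07254 K/W
R_total = 0.07254 K/W
Q = ΔT/R_total = 60/0.07254

Q ≈ 827 W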